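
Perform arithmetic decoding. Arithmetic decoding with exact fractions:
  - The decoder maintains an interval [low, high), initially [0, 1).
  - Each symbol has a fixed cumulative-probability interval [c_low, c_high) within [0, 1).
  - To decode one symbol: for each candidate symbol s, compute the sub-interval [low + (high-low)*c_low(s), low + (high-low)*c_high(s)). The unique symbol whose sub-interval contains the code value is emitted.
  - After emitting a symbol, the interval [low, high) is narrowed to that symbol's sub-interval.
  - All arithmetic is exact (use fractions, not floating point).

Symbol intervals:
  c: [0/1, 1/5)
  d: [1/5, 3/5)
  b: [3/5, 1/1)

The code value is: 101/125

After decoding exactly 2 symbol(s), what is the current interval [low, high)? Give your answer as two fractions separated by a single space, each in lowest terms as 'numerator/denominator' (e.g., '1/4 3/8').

Step 1: interval [0/1, 1/1), width = 1/1 - 0/1 = 1/1
  'c': [0/1 + 1/1*0/1, 0/1 + 1/1*1/5) = [0/1, 1/5)
  'd': [0/1 + 1/1*1/5, 0/1 + 1/1*3/5) = [1/5, 3/5)
  'b': [0/1 + 1/1*3/5, 0/1 + 1/1*1/1) = [3/5, 1/1) <- contains code 101/125
  emit 'b', narrow to [3/5, 1/1)
Step 2: interval [3/5, 1/1), width = 1/1 - 3/5 = 2/5
  'c': [3/5 + 2/5*0/1, 3/5 + 2/5*1/5) = [3/5, 17/25)
  'd': [3/5 + 2/5*1/5, 3/5 + 2/5*3/5) = [17/25, 21/25) <- contains code 101/125
  'b': [3/5 + 2/5*3/5, 3/5 + 2/5*1/1) = [21/25, 1/1)
  emit 'd', narrow to [17/25, 21/25)

Answer: 17/25 21/25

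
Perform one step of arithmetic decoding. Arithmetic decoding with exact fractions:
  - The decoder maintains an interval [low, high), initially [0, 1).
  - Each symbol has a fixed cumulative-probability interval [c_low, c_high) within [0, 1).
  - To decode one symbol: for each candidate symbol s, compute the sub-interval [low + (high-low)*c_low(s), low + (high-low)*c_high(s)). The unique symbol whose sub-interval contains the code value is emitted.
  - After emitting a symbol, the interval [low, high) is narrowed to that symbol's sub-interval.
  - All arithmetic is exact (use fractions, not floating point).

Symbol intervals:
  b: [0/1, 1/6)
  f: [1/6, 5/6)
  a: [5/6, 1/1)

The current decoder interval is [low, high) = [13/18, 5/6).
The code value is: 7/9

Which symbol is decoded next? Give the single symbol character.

Answer: f

Derivation:
Interval width = high − low = 5/6 − 13/18 = 1/9
Scaled code = (code − low) / width = (7/9 − 13/18) / 1/9 = 1/2
  b: [0/1, 1/6) 
  f: [1/6, 5/6) ← scaled code falls here ✓
  a: [5/6, 1/1) 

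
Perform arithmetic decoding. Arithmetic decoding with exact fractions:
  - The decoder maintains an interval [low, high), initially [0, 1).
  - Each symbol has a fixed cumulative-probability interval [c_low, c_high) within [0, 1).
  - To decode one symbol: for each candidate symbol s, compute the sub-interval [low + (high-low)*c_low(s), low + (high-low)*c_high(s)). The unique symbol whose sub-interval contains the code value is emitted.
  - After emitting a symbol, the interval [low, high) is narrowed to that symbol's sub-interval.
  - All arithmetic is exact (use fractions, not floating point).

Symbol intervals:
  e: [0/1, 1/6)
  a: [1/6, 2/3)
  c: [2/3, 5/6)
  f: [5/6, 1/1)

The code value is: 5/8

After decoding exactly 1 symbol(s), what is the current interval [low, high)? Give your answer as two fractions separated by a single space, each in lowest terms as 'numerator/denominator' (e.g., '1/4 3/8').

Answer: 1/6 2/3

Derivation:
Step 1: interval [0/1, 1/1), width = 1/1 - 0/1 = 1/1
  'e': [0/1 + 1/1*0/1, 0/1 + 1/1*1/6) = [0/1, 1/6)
  'a': [0/1 + 1/1*1/6, 0/1 + 1/1*2/3) = [1/6, 2/3) <- contains code 5/8
  'c': [0/1 + 1/1*2/3, 0/1 + 1/1*5/6) = [2/3, 5/6)
  'f': [0/1 + 1/1*5/6, 0/1 + 1/1*1/1) = [5/6, 1/1)
  emit 'a', narrow to [1/6, 2/3)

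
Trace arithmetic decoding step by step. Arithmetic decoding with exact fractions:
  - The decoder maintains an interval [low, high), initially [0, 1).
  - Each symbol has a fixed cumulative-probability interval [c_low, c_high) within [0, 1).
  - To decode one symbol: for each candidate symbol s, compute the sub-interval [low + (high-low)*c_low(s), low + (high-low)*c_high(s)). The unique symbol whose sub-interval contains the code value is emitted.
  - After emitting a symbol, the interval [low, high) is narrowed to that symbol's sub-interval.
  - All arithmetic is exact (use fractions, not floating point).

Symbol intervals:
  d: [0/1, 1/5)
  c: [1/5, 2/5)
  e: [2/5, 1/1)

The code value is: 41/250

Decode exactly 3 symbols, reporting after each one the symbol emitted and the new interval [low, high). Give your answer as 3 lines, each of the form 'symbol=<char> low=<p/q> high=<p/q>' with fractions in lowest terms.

Step 1: interval [0/1, 1/1), width = 1/1 - 0/1 = 1/1
  'd': [0/1 + 1/1*0/1, 0/1 + 1/1*1/5) = [0/1, 1/5) <- contains code 41/250
  'c': [0/1 + 1/1*1/5, 0/1 + 1/1*2/5) = [1/5, 2/5)
  'e': [0/1 + 1/1*2/5, 0/1 + 1/1*1/1) = [2/5, 1/1)
  emit 'd', narrow to [0/1, 1/5)
Step 2: interval [0/1, 1/5), width = 1/5 - 0/1 = 1/5
  'd': [0/1 + 1/5*0/1, 0/1 + 1/5*1/5) = [0/1, 1/25)
  'c': [0/1 + 1/5*1/5, 0/1 + 1/5*2/5) = [1/25, 2/25)
  'e': [0/1 + 1/5*2/5, 0/1 + 1/5*1/1) = [2/25, 1/5) <- contains code 41/250
  emit 'e', narrow to [2/25, 1/5)
Step 3: interval [2/25, 1/5), width = 1/5 - 2/25 = 3/25
  'd': [2/25 + 3/25*0/1, 2/25 + 3/25*1/5) = [2/25, 13/125)
  'c': [2/25 + 3/25*1/5, 2/25 + 3/25*2/5) = [13/125, 16/125)
  'e': [2/25 + 3/25*2/5, 2/25 + 3/25*1/1) = [16/125, 1/5) <- contains code 41/250
  emit 'e', narrow to [16/125, 1/5)

Answer: symbol=d low=0/1 high=1/5
symbol=e low=2/25 high=1/5
symbol=e low=16/125 high=1/5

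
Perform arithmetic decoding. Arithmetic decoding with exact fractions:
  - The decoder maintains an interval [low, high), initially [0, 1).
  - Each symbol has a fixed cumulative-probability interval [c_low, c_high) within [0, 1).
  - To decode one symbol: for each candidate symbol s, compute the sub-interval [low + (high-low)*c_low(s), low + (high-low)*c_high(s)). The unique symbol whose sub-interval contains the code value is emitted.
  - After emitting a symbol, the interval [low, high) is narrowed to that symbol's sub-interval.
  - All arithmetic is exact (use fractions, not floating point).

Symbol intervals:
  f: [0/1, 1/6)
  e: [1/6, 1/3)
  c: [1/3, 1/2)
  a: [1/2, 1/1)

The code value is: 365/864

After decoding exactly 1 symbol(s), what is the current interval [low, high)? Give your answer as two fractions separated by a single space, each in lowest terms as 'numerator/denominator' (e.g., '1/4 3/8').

Answer: 1/3 1/2

Derivation:
Step 1: interval [0/1, 1/1), width = 1/1 - 0/1 = 1/1
  'f': [0/1 + 1/1*0/1, 0/1 + 1/1*1/6) = [0/1, 1/6)
  'e': [0/1 + 1/1*1/6, 0/1 + 1/1*1/3) = [1/6, 1/3)
  'c': [0/1 + 1/1*1/3, 0/1 + 1/1*1/2) = [1/3, 1/2) <- contains code 365/864
  'a': [0/1 + 1/1*1/2, 0/1 + 1/1*1/1) = [1/2, 1/1)
  emit 'c', narrow to [1/3, 1/2)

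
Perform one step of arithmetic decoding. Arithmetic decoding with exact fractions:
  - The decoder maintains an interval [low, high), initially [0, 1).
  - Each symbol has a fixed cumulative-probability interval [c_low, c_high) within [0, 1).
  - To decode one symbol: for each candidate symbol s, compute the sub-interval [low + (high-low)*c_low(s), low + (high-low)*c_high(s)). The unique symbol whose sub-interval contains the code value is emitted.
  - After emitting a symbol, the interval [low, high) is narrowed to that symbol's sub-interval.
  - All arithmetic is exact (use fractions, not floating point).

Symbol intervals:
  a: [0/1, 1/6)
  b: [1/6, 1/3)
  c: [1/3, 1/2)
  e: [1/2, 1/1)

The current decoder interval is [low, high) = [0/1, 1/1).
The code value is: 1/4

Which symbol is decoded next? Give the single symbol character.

Interval width = high − low = 1/1 − 0/1 = 1/1
Scaled code = (code − low) / width = (1/4 − 0/1) / 1/1 = 1/4
  a: [0/1, 1/6) 
  b: [1/6, 1/3) ← scaled code falls here ✓
  c: [1/3, 1/2) 
  e: [1/2, 1/1) 

Answer: b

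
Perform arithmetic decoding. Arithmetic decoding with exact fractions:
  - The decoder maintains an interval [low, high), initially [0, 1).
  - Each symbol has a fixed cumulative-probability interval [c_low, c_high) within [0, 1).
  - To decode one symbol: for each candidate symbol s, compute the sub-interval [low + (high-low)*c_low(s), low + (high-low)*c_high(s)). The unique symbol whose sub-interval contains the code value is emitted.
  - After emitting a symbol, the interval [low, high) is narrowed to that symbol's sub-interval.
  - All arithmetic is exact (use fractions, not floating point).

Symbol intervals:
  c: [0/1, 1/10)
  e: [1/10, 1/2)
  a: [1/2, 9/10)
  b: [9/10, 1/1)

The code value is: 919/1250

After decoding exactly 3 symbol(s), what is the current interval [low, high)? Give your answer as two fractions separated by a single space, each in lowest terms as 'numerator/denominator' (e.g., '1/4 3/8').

Step 1: interval [0/1, 1/1), width = 1/1 - 0/1 = 1/1
  'c': [0/1 + 1/1*0/1, 0/1 + 1/1*1/10) = [0/1, 1/10)
  'e': [0/1 + 1/1*1/10, 0/1 + 1/1*1/2) = [1/10, 1/2)
  'a': [0/1 + 1/1*1/2, 0/1 + 1/1*9/10) = [1/2, 9/10) <- contains code 919/1250
  'b': [0/1 + 1/1*9/10, 0/1 + 1/1*1/1) = [9/10, 1/1)
  emit 'a', narrow to [1/2, 9/10)
Step 2: interval [1/2, 9/10), width = 9/10 - 1/2 = 2/5
  'c': [1/2 + 2/5*0/1, 1/2 + 2/5*1/10) = [1/2, 27/50)
  'e': [1/2 + 2/5*1/10, 1/2 + 2/5*1/2) = [27/50, 7/10)
  'a': [1/2 + 2/5*1/2, 1/2 + 2/5*9/10) = [7/10, 43/50) <- contains code 919/1250
  'b': [1/2 + 2/5*9/10, 1/2 + 2/5*1/1) = [43/50, 9/10)
  emit 'a', narrow to [7/10, 43/50)
Step 3: interval [7/10, 43/50), width = 43/50 - 7/10 = 4/25
  'c': [7/10 + 4/25*0/1, 7/10 + 4/25*1/10) = [7/10, 179/250)
  'e': [7/10 + 4/25*1/10, 7/10 + 4/25*1/2) = [179/250, 39/50) <- contains code 919/1250
  'a': [7/10 + 4/25*1/2, 7/10 + 4/25*9/10) = [39/50, 211/250)
  'b': [7/10 + 4/25*9/10, 7/10 + 4/25*1/1) = [211/250, 43/50)
  emit 'e', narrow to [179/250, 39/50)

Answer: 179/250 39/50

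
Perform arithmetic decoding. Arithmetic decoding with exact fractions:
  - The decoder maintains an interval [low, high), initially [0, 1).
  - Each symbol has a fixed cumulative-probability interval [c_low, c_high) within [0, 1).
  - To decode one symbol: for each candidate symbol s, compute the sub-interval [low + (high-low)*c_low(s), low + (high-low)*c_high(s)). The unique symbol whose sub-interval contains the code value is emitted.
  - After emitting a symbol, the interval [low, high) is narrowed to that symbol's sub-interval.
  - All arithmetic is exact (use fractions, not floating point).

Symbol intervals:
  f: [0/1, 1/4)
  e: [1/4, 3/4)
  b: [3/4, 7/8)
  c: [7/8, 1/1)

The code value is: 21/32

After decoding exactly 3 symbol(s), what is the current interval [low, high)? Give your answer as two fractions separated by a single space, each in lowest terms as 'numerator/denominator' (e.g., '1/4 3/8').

Answer: 41/64 43/64

Derivation:
Step 1: interval [0/1, 1/1), width = 1/1 - 0/1 = 1/1
  'f': [0/1 + 1/1*0/1, 0/1 + 1/1*1/4) = [0/1, 1/4)
  'e': [0/1 + 1/1*1/4, 0/1 + 1/1*3/4) = [1/4, 3/4) <- contains code 21/32
  'b': [0/1 + 1/1*3/4, 0/1 + 1/1*7/8) = [3/4, 7/8)
  'c': [0/1 + 1/1*7/8, 0/1 + 1/1*1/1) = [7/8, 1/1)
  emit 'e', narrow to [1/4, 3/4)
Step 2: interval [1/4, 3/4), width = 3/4 - 1/4 = 1/2
  'f': [1/4 + 1/2*0/1, 1/4 + 1/2*1/4) = [1/4, 3/8)
  'e': [1/4 + 1/2*1/4, 1/4 + 1/2*3/4) = [3/8, 5/8)
  'b': [1/4 + 1/2*3/4, 1/4 + 1/2*7/8) = [5/8, 11/16) <- contains code 21/32
  'c': [1/4 + 1/2*7/8, 1/4 + 1/2*1/1) = [11/16, 3/4)
  emit 'b', narrow to [5/8, 11/16)
Step 3: interval [5/8, 11/16), width = 11/16 - 5/8 = 1/16
  'f': [5/8 + 1/16*0/1, 5/8 + 1/16*1/4) = [5/8, 41/64)
  'e': [5/8 + 1/16*1/4, 5/8 + 1/16*3/4) = [41/64, 43/64) <- contains code 21/32
  'b': [5/8 + 1/16*3/4, 5/8 + 1/16*7/8) = [43/64, 87/128)
  'c': [5/8 + 1/16*7/8, 5/8 + 1/16*1/1) = [87/128, 11/16)
  emit 'e', narrow to [41/64, 43/64)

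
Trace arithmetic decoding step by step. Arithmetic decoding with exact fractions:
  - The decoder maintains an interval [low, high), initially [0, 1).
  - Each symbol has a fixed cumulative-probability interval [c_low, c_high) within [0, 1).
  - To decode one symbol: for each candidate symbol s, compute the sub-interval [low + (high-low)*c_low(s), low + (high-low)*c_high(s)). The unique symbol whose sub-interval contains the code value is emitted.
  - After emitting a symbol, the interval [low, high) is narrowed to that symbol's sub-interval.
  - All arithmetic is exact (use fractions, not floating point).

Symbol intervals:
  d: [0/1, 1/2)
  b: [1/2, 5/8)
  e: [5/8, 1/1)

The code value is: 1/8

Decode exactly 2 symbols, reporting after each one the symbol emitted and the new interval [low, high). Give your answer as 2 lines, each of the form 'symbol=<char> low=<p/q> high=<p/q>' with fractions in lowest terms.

Step 1: interval [0/1, 1/1), width = 1/1 - 0/1 = 1/1
  'd': [0/1 + 1/1*0/1, 0/1 + 1/1*1/2) = [0/1, 1/2) <- contains code 1/8
  'b': [0/1 + 1/1*1/2, 0/1 + 1/1*5/8) = [1/2, 5/8)
  'e': [0/1 + 1/1*5/8, 0/1 + 1/1*1/1) = [5/8, 1/1)
  emit 'd', narrow to [0/1, 1/2)
Step 2: interval [0/1, 1/2), width = 1/2 - 0/1 = 1/2
  'd': [0/1 + 1/2*0/1, 0/1 + 1/2*1/2) = [0/1, 1/4) <- contains code 1/8
  'b': [0/1 + 1/2*1/2, 0/1 + 1/2*5/8) = [1/4, 5/16)
  'e': [0/1 + 1/2*5/8, 0/1 + 1/2*1/1) = [5/16, 1/2)
  emit 'd', narrow to [0/1, 1/4)

Answer: symbol=d low=0/1 high=1/2
symbol=d low=0/1 high=1/4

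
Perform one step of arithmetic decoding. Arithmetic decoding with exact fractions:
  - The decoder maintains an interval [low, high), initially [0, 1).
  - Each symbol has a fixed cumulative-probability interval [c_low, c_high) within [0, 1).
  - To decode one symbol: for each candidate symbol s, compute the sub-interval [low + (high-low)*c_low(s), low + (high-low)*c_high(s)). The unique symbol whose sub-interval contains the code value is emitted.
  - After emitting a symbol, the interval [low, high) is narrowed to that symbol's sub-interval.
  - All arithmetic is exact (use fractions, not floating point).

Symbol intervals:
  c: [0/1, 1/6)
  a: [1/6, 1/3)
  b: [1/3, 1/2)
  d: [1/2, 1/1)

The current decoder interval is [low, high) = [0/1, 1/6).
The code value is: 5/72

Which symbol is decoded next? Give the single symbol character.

Answer: b

Derivation:
Interval width = high − low = 1/6 − 0/1 = 1/6
Scaled code = (code − low) / width = (5/72 − 0/1) / 1/6 = 5/12
  c: [0/1, 1/6) 
  a: [1/6, 1/3) 
  b: [1/3, 1/2) ← scaled code falls here ✓
  d: [1/2, 1/1) 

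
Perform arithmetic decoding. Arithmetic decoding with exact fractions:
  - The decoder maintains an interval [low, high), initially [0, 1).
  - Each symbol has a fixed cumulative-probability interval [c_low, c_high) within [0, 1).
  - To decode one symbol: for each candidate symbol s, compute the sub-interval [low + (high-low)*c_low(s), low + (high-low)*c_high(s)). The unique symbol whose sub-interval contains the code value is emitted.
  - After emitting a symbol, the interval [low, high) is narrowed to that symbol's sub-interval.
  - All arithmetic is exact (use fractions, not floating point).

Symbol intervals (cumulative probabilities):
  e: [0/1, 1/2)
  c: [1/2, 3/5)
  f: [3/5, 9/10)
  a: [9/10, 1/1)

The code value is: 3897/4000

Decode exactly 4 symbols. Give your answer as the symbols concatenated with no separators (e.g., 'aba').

Step 1: interval [0/1, 1/1), width = 1/1 - 0/1 = 1/1
  'e': [0/1 + 1/1*0/1, 0/1 + 1/1*1/2) = [0/1, 1/2)
  'c': [0/1 + 1/1*1/2, 0/1 + 1/1*3/5) = [1/2, 3/5)
  'f': [0/1 + 1/1*3/5, 0/1 + 1/1*9/10) = [3/5, 9/10)
  'a': [0/1 + 1/1*9/10, 0/1 + 1/1*1/1) = [9/10, 1/1) <- contains code 3897/4000
  emit 'a', narrow to [9/10, 1/1)
Step 2: interval [9/10, 1/1), width = 1/1 - 9/10 = 1/10
  'e': [9/10 + 1/10*0/1, 9/10 + 1/10*1/2) = [9/10, 19/20)
  'c': [9/10 + 1/10*1/2, 9/10 + 1/10*3/5) = [19/20, 24/25)
  'f': [9/10 + 1/10*3/5, 9/10 + 1/10*9/10) = [24/25, 99/100) <- contains code 3897/4000
  'a': [9/10 + 1/10*9/10, 9/10 + 1/10*1/1) = [99/100, 1/1)
  emit 'f', narrow to [24/25, 99/100)
Step 3: interval [24/25, 99/100), width = 99/100 - 24/25 = 3/100
  'e': [24/25 + 3/100*0/1, 24/25 + 3/100*1/2) = [24/25, 39/40) <- contains code 3897/4000
  'c': [24/25 + 3/100*1/2, 24/25 + 3/100*3/5) = [39/40, 489/500)
  'f': [24/25 + 3/100*3/5, 24/25 + 3/100*9/10) = [489/500, 987/1000)
  'a': [24/25 + 3/100*9/10, 24/25 + 3/100*1/1) = [987/1000, 99/100)
  emit 'e', narrow to [24/25, 39/40)
Step 4: interval [24/25, 39/40), width = 39/40 - 24/25 = 3/200
  'e': [24/25 + 3/200*0/1, 24/25 + 3/200*1/2) = [24/25, 387/400)
  'c': [24/25 + 3/200*1/2, 24/25 + 3/200*3/5) = [387/400, 969/1000)
  'f': [24/25 + 3/200*3/5, 24/25 + 3/200*9/10) = [969/1000, 1947/2000)
  'a': [24/25 + 3/200*9/10, 24/25 + 3/200*1/1) = [1947/2000, 39/40) <- contains code 3897/4000
  emit 'a', narrow to [1947/2000, 39/40)

Answer: afea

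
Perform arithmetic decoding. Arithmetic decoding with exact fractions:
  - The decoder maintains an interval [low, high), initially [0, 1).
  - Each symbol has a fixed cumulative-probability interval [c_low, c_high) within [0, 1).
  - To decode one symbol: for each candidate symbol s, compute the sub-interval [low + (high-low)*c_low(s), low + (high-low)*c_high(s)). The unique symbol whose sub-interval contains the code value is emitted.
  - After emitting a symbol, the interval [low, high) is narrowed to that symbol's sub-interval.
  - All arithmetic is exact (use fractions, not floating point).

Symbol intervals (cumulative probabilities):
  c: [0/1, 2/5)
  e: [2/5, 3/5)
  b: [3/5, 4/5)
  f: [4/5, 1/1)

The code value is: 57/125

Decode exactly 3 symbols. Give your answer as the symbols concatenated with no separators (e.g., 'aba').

Step 1: interval [0/1, 1/1), width = 1/1 - 0/1 = 1/1
  'c': [0/1 + 1/1*0/1, 0/1 + 1/1*2/5) = [0/1, 2/5)
  'e': [0/1 + 1/1*2/5, 0/1 + 1/1*3/5) = [2/5, 3/5) <- contains code 57/125
  'b': [0/1 + 1/1*3/5, 0/1 + 1/1*4/5) = [3/5, 4/5)
  'f': [0/1 + 1/1*4/5, 0/1 + 1/1*1/1) = [4/5, 1/1)
  emit 'e', narrow to [2/5, 3/5)
Step 2: interval [2/5, 3/5), width = 3/5 - 2/5 = 1/5
  'c': [2/5 + 1/5*0/1, 2/5 + 1/5*2/5) = [2/5, 12/25) <- contains code 57/125
  'e': [2/5 + 1/5*2/5, 2/5 + 1/5*3/5) = [12/25, 13/25)
  'b': [2/5 + 1/5*3/5, 2/5 + 1/5*4/5) = [13/25, 14/25)
  'f': [2/5 + 1/5*4/5, 2/5 + 1/5*1/1) = [14/25, 3/5)
  emit 'c', narrow to [2/5, 12/25)
Step 3: interval [2/5, 12/25), width = 12/25 - 2/5 = 2/25
  'c': [2/5 + 2/25*0/1, 2/5 + 2/25*2/5) = [2/5, 54/125)
  'e': [2/5 + 2/25*2/5, 2/5 + 2/25*3/5) = [54/125, 56/125)
  'b': [2/5 + 2/25*3/5, 2/5 + 2/25*4/5) = [56/125, 58/125) <- contains code 57/125
  'f': [2/5 + 2/25*4/5, 2/5 + 2/25*1/1) = [58/125, 12/25)
  emit 'b', narrow to [56/125, 58/125)

Answer: ecb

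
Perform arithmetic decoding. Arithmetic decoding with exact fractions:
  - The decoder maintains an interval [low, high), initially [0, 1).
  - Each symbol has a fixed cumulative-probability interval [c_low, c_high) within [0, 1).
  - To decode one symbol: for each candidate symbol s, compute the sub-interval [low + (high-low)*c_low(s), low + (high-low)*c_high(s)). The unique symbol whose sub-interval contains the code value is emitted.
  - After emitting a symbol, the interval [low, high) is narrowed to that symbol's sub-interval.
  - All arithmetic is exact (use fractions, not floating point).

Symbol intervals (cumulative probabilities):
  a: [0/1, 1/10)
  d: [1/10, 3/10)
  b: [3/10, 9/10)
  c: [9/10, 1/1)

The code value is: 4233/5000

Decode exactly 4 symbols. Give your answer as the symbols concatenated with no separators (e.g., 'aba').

Answer: bcda

Derivation:
Step 1: interval [0/1, 1/1), width = 1/1 - 0/1 = 1/1
  'a': [0/1 + 1/1*0/1, 0/1 + 1/1*1/10) = [0/1, 1/10)
  'd': [0/1 + 1/1*1/10, 0/1 + 1/1*3/10) = [1/10, 3/10)
  'b': [0/1 + 1/1*3/10, 0/1 + 1/1*9/10) = [3/10, 9/10) <- contains code 4233/5000
  'c': [0/1 + 1/1*9/10, 0/1 + 1/1*1/1) = [9/10, 1/1)
  emit 'b', narrow to [3/10, 9/10)
Step 2: interval [3/10, 9/10), width = 9/10 - 3/10 = 3/5
  'a': [3/10 + 3/5*0/1, 3/10 + 3/5*1/10) = [3/10, 9/25)
  'd': [3/10 + 3/5*1/10, 3/10 + 3/5*3/10) = [9/25, 12/25)
  'b': [3/10 + 3/5*3/10, 3/10 + 3/5*9/10) = [12/25, 21/25)
  'c': [3/10 + 3/5*9/10, 3/10 + 3/5*1/1) = [21/25, 9/10) <- contains code 4233/5000
  emit 'c', narrow to [21/25, 9/10)
Step 3: interval [21/25, 9/10), width = 9/10 - 21/25 = 3/50
  'a': [21/25 + 3/50*0/1, 21/25 + 3/50*1/10) = [21/25, 423/500)
  'd': [21/25 + 3/50*1/10, 21/25 + 3/50*3/10) = [423/500, 429/500) <- contains code 4233/5000
  'b': [21/25 + 3/50*3/10, 21/25 + 3/50*9/10) = [429/500, 447/500)
  'c': [21/25 + 3/50*9/10, 21/25 + 3/50*1/1) = [447/500, 9/10)
  emit 'd', narrow to [423/500, 429/500)
Step 4: interval [423/500, 429/500), width = 429/500 - 423/500 = 3/250
  'a': [423/500 + 3/250*0/1, 423/500 + 3/250*1/10) = [423/500, 1059/1250) <- contains code 4233/5000
  'd': [423/500 + 3/250*1/10, 423/500 + 3/250*3/10) = [1059/1250, 531/625)
  'b': [423/500 + 3/250*3/10, 423/500 + 3/250*9/10) = [531/625, 1071/1250)
  'c': [423/500 + 3/250*9/10, 423/500 + 3/250*1/1) = [1071/1250, 429/500)
  emit 'a', narrow to [423/500, 1059/1250)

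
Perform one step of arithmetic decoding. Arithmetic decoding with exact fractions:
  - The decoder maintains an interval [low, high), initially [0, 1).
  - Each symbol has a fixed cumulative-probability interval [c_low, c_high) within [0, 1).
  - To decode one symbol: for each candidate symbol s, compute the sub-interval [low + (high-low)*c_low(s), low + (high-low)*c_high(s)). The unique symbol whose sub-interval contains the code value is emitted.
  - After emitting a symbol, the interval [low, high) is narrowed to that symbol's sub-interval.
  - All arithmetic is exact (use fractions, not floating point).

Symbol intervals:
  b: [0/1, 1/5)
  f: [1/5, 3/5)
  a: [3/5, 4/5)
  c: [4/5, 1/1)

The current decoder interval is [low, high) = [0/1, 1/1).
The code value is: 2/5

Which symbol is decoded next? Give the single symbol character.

Answer: f

Derivation:
Interval width = high − low = 1/1 − 0/1 = 1/1
Scaled code = (code − low) / width = (2/5 − 0/1) / 1/1 = 2/5
  b: [0/1, 1/5) 
  f: [1/5, 3/5) ← scaled code falls here ✓
  a: [3/5, 4/5) 
  c: [4/5, 1/1) 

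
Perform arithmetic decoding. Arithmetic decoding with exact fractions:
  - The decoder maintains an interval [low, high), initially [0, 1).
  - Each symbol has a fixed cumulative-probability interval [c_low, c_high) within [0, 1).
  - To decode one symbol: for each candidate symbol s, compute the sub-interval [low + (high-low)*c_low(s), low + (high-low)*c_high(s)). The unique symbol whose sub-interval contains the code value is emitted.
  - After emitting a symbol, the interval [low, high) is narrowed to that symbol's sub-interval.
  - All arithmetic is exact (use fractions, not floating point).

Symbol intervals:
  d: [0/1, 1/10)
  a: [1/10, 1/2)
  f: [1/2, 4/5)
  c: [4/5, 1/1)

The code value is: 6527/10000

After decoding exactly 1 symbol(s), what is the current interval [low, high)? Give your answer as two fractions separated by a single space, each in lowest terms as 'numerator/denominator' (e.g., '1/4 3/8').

Step 1: interval [0/1, 1/1), width = 1/1 - 0/1 = 1/1
  'd': [0/1 + 1/1*0/1, 0/1 + 1/1*1/10) = [0/1, 1/10)
  'a': [0/1 + 1/1*1/10, 0/1 + 1/1*1/2) = [1/10, 1/2)
  'f': [0/1 + 1/1*1/2, 0/1 + 1/1*4/5) = [1/2, 4/5) <- contains code 6527/10000
  'c': [0/1 + 1/1*4/5, 0/1 + 1/1*1/1) = [4/5, 1/1)
  emit 'f', narrow to [1/2, 4/5)

Answer: 1/2 4/5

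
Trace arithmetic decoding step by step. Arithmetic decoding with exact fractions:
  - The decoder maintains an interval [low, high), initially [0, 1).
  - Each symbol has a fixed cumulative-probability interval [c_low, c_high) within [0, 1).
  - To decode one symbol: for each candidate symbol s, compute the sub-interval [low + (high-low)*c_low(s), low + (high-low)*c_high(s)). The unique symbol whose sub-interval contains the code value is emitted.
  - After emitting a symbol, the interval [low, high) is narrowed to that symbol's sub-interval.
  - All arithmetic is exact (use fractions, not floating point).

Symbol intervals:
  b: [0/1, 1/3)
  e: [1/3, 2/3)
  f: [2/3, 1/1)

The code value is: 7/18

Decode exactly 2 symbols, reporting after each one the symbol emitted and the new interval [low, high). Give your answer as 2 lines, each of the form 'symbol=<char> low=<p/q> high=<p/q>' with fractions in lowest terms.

Answer: symbol=e low=1/3 high=2/3
symbol=b low=1/3 high=4/9

Derivation:
Step 1: interval [0/1, 1/1), width = 1/1 - 0/1 = 1/1
  'b': [0/1 + 1/1*0/1, 0/1 + 1/1*1/3) = [0/1, 1/3)
  'e': [0/1 + 1/1*1/3, 0/1 + 1/1*2/3) = [1/3, 2/3) <- contains code 7/18
  'f': [0/1 + 1/1*2/3, 0/1 + 1/1*1/1) = [2/3, 1/1)
  emit 'e', narrow to [1/3, 2/3)
Step 2: interval [1/3, 2/3), width = 2/3 - 1/3 = 1/3
  'b': [1/3 + 1/3*0/1, 1/3 + 1/3*1/3) = [1/3, 4/9) <- contains code 7/18
  'e': [1/3 + 1/3*1/3, 1/3 + 1/3*2/3) = [4/9, 5/9)
  'f': [1/3 + 1/3*2/3, 1/3 + 1/3*1/1) = [5/9, 2/3)
  emit 'b', narrow to [1/3, 4/9)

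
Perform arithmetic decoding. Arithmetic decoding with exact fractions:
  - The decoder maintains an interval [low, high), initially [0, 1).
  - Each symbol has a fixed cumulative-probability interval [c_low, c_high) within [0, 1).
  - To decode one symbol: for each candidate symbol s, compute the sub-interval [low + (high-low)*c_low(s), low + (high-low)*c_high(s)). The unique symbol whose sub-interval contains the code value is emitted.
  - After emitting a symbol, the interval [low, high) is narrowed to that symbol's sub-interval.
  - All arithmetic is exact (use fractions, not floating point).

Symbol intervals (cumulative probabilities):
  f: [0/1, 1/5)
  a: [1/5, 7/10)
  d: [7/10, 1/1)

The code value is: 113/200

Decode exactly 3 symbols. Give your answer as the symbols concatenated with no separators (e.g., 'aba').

Step 1: interval [0/1, 1/1), width = 1/1 - 0/1 = 1/1
  'f': [0/1 + 1/1*0/1, 0/1 + 1/1*1/5) = [0/1, 1/5)
  'a': [0/1 + 1/1*1/5, 0/1 + 1/1*7/10) = [1/5, 7/10) <- contains code 113/200
  'd': [0/1 + 1/1*7/10, 0/1 + 1/1*1/1) = [7/10, 1/1)
  emit 'a', narrow to [1/5, 7/10)
Step 2: interval [1/5, 7/10), width = 7/10 - 1/5 = 1/2
  'f': [1/5 + 1/2*0/1, 1/5 + 1/2*1/5) = [1/5, 3/10)
  'a': [1/5 + 1/2*1/5, 1/5 + 1/2*7/10) = [3/10, 11/20)
  'd': [1/5 + 1/2*7/10, 1/5 + 1/2*1/1) = [11/20, 7/10) <- contains code 113/200
  emit 'd', narrow to [11/20, 7/10)
Step 3: interval [11/20, 7/10), width = 7/10 - 11/20 = 3/20
  'f': [11/20 + 3/20*0/1, 11/20 + 3/20*1/5) = [11/20, 29/50) <- contains code 113/200
  'a': [11/20 + 3/20*1/5, 11/20 + 3/20*7/10) = [29/50, 131/200)
  'd': [11/20 + 3/20*7/10, 11/20 + 3/20*1/1) = [131/200, 7/10)
  emit 'f', narrow to [11/20, 29/50)

Answer: adf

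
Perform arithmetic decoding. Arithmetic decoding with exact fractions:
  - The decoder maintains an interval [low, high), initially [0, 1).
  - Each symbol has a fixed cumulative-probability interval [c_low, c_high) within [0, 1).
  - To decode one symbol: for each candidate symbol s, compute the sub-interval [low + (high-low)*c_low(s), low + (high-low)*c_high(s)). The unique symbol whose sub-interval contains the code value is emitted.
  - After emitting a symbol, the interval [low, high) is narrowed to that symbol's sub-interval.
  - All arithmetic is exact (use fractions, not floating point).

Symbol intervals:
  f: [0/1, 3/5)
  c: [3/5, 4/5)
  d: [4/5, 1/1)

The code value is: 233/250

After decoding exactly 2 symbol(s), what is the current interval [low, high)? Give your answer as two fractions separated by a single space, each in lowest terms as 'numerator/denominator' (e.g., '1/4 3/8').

Answer: 23/25 24/25

Derivation:
Step 1: interval [0/1, 1/1), width = 1/1 - 0/1 = 1/1
  'f': [0/1 + 1/1*0/1, 0/1 + 1/1*3/5) = [0/1, 3/5)
  'c': [0/1 + 1/1*3/5, 0/1 + 1/1*4/5) = [3/5, 4/5)
  'd': [0/1 + 1/1*4/5, 0/1 + 1/1*1/1) = [4/5, 1/1) <- contains code 233/250
  emit 'd', narrow to [4/5, 1/1)
Step 2: interval [4/5, 1/1), width = 1/1 - 4/5 = 1/5
  'f': [4/5 + 1/5*0/1, 4/5 + 1/5*3/5) = [4/5, 23/25)
  'c': [4/5 + 1/5*3/5, 4/5 + 1/5*4/5) = [23/25, 24/25) <- contains code 233/250
  'd': [4/5 + 1/5*4/5, 4/5 + 1/5*1/1) = [24/25, 1/1)
  emit 'c', narrow to [23/25, 24/25)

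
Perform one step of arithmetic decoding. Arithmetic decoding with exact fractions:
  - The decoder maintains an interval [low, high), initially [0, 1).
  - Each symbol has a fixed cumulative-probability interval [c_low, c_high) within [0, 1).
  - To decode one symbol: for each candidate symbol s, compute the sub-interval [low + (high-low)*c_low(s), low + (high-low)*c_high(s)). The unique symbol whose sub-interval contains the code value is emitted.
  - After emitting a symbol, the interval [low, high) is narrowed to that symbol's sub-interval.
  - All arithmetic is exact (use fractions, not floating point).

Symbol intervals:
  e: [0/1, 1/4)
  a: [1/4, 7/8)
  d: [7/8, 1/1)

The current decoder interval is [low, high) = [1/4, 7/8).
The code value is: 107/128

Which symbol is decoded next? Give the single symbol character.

Answer: d

Derivation:
Interval width = high − low = 7/8 − 1/4 = 5/8
Scaled code = (code − low) / width = (107/128 − 1/4) / 5/8 = 15/16
  e: [0/1, 1/4) 
  a: [1/4, 7/8) 
  d: [7/8, 1/1) ← scaled code falls here ✓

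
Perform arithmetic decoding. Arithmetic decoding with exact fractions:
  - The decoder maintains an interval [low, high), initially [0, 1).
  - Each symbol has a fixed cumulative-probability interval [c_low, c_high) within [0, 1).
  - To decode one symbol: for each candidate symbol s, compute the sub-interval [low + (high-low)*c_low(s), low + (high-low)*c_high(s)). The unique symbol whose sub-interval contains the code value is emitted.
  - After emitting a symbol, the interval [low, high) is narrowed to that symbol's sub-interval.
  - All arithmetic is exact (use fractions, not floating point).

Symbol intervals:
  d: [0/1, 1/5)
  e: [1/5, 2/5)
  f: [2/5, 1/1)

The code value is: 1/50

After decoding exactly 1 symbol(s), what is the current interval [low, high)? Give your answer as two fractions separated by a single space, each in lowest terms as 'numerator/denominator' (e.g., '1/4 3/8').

Answer: 0/1 1/5

Derivation:
Step 1: interval [0/1, 1/1), width = 1/1 - 0/1 = 1/1
  'd': [0/1 + 1/1*0/1, 0/1 + 1/1*1/5) = [0/1, 1/5) <- contains code 1/50
  'e': [0/1 + 1/1*1/5, 0/1 + 1/1*2/5) = [1/5, 2/5)
  'f': [0/1 + 1/1*2/5, 0/1 + 1/1*1/1) = [2/5, 1/1)
  emit 'd', narrow to [0/1, 1/5)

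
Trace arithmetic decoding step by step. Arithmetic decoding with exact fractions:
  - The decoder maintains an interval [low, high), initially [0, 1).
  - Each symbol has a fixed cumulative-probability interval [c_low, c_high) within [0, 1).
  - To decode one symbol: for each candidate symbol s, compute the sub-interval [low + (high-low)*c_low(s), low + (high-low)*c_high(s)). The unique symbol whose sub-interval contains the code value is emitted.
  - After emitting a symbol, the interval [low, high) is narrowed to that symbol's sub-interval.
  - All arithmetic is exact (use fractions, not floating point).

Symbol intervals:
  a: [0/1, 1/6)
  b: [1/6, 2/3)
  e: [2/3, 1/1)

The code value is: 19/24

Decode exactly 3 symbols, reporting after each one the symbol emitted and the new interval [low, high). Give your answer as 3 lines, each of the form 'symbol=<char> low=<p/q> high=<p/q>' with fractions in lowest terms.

Step 1: interval [0/1, 1/1), width = 1/1 - 0/1 = 1/1
  'a': [0/1 + 1/1*0/1, 0/1 + 1/1*1/6) = [0/1, 1/6)
  'b': [0/1 + 1/1*1/6, 0/1 + 1/1*2/3) = [1/6, 2/3)
  'e': [0/1 + 1/1*2/3, 0/1 + 1/1*1/1) = [2/3, 1/1) <- contains code 19/24
  emit 'e', narrow to [2/3, 1/1)
Step 2: interval [2/3, 1/1), width = 1/1 - 2/3 = 1/3
  'a': [2/3 + 1/3*0/1, 2/3 + 1/3*1/6) = [2/3, 13/18)
  'b': [2/3 + 1/3*1/6, 2/3 + 1/3*2/3) = [13/18, 8/9) <- contains code 19/24
  'e': [2/3 + 1/3*2/3, 2/3 + 1/3*1/1) = [8/9, 1/1)
  emit 'b', narrow to [13/18, 8/9)
Step 3: interval [13/18, 8/9), width = 8/9 - 13/18 = 1/6
  'a': [13/18 + 1/6*0/1, 13/18 + 1/6*1/6) = [13/18, 3/4)
  'b': [13/18 + 1/6*1/6, 13/18 + 1/6*2/3) = [3/4, 5/6) <- contains code 19/24
  'e': [13/18 + 1/6*2/3, 13/18 + 1/6*1/1) = [5/6, 8/9)
  emit 'b', narrow to [3/4, 5/6)

Answer: symbol=e low=2/3 high=1/1
symbol=b low=13/18 high=8/9
symbol=b low=3/4 high=5/6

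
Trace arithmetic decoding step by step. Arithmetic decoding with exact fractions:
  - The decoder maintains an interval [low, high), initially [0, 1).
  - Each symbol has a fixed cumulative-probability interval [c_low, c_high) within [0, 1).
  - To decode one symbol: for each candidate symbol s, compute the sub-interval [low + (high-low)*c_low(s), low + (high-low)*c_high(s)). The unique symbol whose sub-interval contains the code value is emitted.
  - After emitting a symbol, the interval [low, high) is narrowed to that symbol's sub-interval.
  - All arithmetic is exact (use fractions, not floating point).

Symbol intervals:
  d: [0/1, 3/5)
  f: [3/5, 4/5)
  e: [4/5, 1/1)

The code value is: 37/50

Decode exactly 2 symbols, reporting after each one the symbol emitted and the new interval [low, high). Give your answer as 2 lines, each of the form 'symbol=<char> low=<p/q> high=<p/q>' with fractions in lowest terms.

Step 1: interval [0/1, 1/1), width = 1/1 - 0/1 = 1/1
  'd': [0/1 + 1/1*0/1, 0/1 + 1/1*3/5) = [0/1, 3/5)
  'f': [0/1 + 1/1*3/5, 0/1 + 1/1*4/5) = [3/5, 4/5) <- contains code 37/50
  'e': [0/1 + 1/1*4/5, 0/1 + 1/1*1/1) = [4/5, 1/1)
  emit 'f', narrow to [3/5, 4/5)
Step 2: interval [3/5, 4/5), width = 4/5 - 3/5 = 1/5
  'd': [3/5 + 1/5*0/1, 3/5 + 1/5*3/5) = [3/5, 18/25)
  'f': [3/5 + 1/5*3/5, 3/5 + 1/5*4/5) = [18/25, 19/25) <- contains code 37/50
  'e': [3/5 + 1/5*4/5, 3/5 + 1/5*1/1) = [19/25, 4/5)
  emit 'f', narrow to [18/25, 19/25)

Answer: symbol=f low=3/5 high=4/5
symbol=f low=18/25 high=19/25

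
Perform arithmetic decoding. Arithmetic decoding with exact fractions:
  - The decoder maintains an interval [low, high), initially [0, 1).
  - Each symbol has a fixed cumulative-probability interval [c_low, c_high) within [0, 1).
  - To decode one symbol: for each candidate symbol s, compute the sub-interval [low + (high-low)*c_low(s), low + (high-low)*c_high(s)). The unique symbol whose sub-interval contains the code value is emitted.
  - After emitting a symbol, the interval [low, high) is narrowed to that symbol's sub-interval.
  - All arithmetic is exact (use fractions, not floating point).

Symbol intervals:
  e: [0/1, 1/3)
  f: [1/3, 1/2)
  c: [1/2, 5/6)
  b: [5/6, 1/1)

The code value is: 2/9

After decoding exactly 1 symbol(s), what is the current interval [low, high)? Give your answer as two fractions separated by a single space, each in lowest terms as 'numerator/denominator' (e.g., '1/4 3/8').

Answer: 0/1 1/3

Derivation:
Step 1: interval [0/1, 1/1), width = 1/1 - 0/1 = 1/1
  'e': [0/1 + 1/1*0/1, 0/1 + 1/1*1/3) = [0/1, 1/3) <- contains code 2/9
  'f': [0/1 + 1/1*1/3, 0/1 + 1/1*1/2) = [1/3, 1/2)
  'c': [0/1 + 1/1*1/2, 0/1 + 1/1*5/6) = [1/2, 5/6)
  'b': [0/1 + 1/1*5/6, 0/1 + 1/1*1/1) = [5/6, 1/1)
  emit 'e', narrow to [0/1, 1/3)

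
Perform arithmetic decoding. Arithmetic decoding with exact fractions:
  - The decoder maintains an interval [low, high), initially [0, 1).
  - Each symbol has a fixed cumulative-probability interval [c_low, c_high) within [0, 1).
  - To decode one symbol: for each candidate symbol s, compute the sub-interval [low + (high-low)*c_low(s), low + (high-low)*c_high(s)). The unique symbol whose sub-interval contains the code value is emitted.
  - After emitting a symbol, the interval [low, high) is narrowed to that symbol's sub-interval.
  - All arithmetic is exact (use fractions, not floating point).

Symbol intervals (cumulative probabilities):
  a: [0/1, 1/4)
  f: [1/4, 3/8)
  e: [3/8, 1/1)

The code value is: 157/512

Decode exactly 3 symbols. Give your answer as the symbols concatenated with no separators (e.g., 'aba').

Answer: fea

Derivation:
Step 1: interval [0/1, 1/1), width = 1/1 - 0/1 = 1/1
  'a': [0/1 + 1/1*0/1, 0/1 + 1/1*1/4) = [0/1, 1/4)
  'f': [0/1 + 1/1*1/4, 0/1 + 1/1*3/8) = [1/4, 3/8) <- contains code 157/512
  'e': [0/1 + 1/1*3/8, 0/1 + 1/1*1/1) = [3/8, 1/1)
  emit 'f', narrow to [1/4, 3/8)
Step 2: interval [1/4, 3/8), width = 3/8 - 1/4 = 1/8
  'a': [1/4 + 1/8*0/1, 1/4 + 1/8*1/4) = [1/4, 9/32)
  'f': [1/4 + 1/8*1/4, 1/4 + 1/8*3/8) = [9/32, 19/64)
  'e': [1/4 + 1/8*3/8, 1/4 + 1/8*1/1) = [19/64, 3/8) <- contains code 157/512
  emit 'e', narrow to [19/64, 3/8)
Step 3: interval [19/64, 3/8), width = 3/8 - 19/64 = 5/64
  'a': [19/64 + 5/64*0/1, 19/64 + 5/64*1/4) = [19/64, 81/256) <- contains code 157/512
  'f': [19/64 + 5/64*1/4, 19/64 + 5/64*3/8) = [81/256, 167/512)
  'e': [19/64 + 5/64*3/8, 19/64 + 5/64*1/1) = [167/512, 3/8)
  emit 'a', narrow to [19/64, 81/256)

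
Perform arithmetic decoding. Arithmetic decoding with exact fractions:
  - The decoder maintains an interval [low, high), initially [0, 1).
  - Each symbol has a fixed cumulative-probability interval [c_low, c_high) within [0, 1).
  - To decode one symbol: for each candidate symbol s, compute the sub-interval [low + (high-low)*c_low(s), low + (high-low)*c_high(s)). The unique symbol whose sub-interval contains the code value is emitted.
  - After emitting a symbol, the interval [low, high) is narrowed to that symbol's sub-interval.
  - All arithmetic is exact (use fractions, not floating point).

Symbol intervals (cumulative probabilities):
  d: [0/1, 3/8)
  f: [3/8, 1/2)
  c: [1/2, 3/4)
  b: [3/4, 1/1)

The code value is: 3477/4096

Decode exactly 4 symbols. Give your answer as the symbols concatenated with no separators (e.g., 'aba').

Step 1: interval [0/1, 1/1), width = 1/1 - 0/1 = 1/1
  'd': [0/1 + 1/1*0/1, 0/1 + 1/1*3/8) = [0/1, 3/8)
  'f': [0/1 + 1/1*3/8, 0/1 + 1/1*1/2) = [3/8, 1/2)
  'c': [0/1 + 1/1*1/2, 0/1 + 1/1*3/4) = [1/2, 3/4)
  'b': [0/1 + 1/1*3/4, 0/1 + 1/1*1/1) = [3/4, 1/1) <- contains code 3477/4096
  emit 'b', narrow to [3/4, 1/1)
Step 2: interval [3/4, 1/1), width = 1/1 - 3/4 = 1/4
  'd': [3/4 + 1/4*0/1, 3/4 + 1/4*3/8) = [3/4, 27/32)
  'f': [3/4 + 1/4*3/8, 3/4 + 1/4*1/2) = [27/32, 7/8) <- contains code 3477/4096
  'c': [3/4 + 1/4*1/2, 3/4 + 1/4*3/4) = [7/8, 15/16)
  'b': [3/4 + 1/4*3/4, 3/4 + 1/4*1/1) = [15/16, 1/1)
  emit 'f', narrow to [27/32, 7/8)
Step 3: interval [27/32, 7/8), width = 7/8 - 27/32 = 1/32
  'd': [27/32 + 1/32*0/1, 27/32 + 1/32*3/8) = [27/32, 219/256) <- contains code 3477/4096
  'f': [27/32 + 1/32*3/8, 27/32 + 1/32*1/2) = [219/256, 55/64)
  'c': [27/32 + 1/32*1/2, 27/32 + 1/32*3/4) = [55/64, 111/128)
  'b': [27/32 + 1/32*3/4, 27/32 + 1/32*1/1) = [111/128, 7/8)
  emit 'd', narrow to [27/32, 219/256)
Step 4: interval [27/32, 219/256), width = 219/256 - 27/32 = 3/256
  'd': [27/32 + 3/256*0/1, 27/32 + 3/256*3/8) = [27/32, 1737/2048)
  'f': [27/32 + 3/256*3/8, 27/32 + 3/256*1/2) = [1737/2048, 435/512) <- contains code 3477/4096
  'c': [27/32 + 3/256*1/2, 27/32 + 3/256*3/4) = [435/512, 873/1024)
  'b': [27/32 + 3/256*3/4, 27/32 + 3/256*1/1) = [873/1024, 219/256)
  emit 'f', narrow to [1737/2048, 435/512)

Answer: bfdf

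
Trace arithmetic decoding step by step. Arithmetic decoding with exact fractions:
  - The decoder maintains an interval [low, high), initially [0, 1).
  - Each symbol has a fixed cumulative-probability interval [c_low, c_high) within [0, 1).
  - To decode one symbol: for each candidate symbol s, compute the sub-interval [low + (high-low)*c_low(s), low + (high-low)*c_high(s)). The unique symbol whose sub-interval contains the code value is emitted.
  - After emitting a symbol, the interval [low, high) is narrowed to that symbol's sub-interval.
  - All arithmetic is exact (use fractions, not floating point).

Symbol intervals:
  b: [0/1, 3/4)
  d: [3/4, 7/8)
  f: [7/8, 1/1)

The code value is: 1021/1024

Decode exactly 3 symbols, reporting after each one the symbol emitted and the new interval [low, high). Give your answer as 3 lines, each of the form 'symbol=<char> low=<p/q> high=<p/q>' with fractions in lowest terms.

Answer: symbol=f low=7/8 high=1/1
symbol=f low=63/64 high=1/1
symbol=d low=255/256 high=511/512

Derivation:
Step 1: interval [0/1, 1/1), width = 1/1 - 0/1 = 1/1
  'b': [0/1 + 1/1*0/1, 0/1 + 1/1*3/4) = [0/1, 3/4)
  'd': [0/1 + 1/1*3/4, 0/1 + 1/1*7/8) = [3/4, 7/8)
  'f': [0/1 + 1/1*7/8, 0/1 + 1/1*1/1) = [7/8, 1/1) <- contains code 1021/1024
  emit 'f', narrow to [7/8, 1/1)
Step 2: interval [7/8, 1/1), width = 1/1 - 7/8 = 1/8
  'b': [7/8 + 1/8*0/1, 7/8 + 1/8*3/4) = [7/8, 31/32)
  'd': [7/8 + 1/8*3/4, 7/8 + 1/8*7/8) = [31/32, 63/64)
  'f': [7/8 + 1/8*7/8, 7/8 + 1/8*1/1) = [63/64, 1/1) <- contains code 1021/1024
  emit 'f', narrow to [63/64, 1/1)
Step 3: interval [63/64, 1/1), width = 1/1 - 63/64 = 1/64
  'b': [63/64 + 1/64*0/1, 63/64 + 1/64*3/4) = [63/64, 255/256)
  'd': [63/64 + 1/64*3/4, 63/64 + 1/64*7/8) = [255/256, 511/512) <- contains code 1021/1024
  'f': [63/64 + 1/64*7/8, 63/64 + 1/64*1/1) = [511/512, 1/1)
  emit 'd', narrow to [255/256, 511/512)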